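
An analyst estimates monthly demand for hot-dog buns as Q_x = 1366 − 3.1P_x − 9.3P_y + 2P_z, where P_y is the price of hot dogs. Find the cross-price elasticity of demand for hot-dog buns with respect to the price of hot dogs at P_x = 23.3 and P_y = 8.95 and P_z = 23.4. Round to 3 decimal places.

-0.066

At P_x = 23.3 and P_y = 8.95 and P_z = 23.4: Q_x = 1257.335.
∂Q_x/∂P_y = -9.3.
ε = (∂Q_x/∂P_y)(P_y/Q_x) = -9.3 × (8.95/1257.335) ≈ -0.066.
Since ε < 0, hot-dog buns and hot dogs are complements.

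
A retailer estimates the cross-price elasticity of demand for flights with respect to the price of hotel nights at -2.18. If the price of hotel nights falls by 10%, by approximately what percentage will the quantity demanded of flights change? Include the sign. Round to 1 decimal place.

21.8%

%ΔQ ≈ ε × %ΔP of hotel nights = -2.18 × (-10%) = 21.8%.
Demand for flights rises by about 21.8%.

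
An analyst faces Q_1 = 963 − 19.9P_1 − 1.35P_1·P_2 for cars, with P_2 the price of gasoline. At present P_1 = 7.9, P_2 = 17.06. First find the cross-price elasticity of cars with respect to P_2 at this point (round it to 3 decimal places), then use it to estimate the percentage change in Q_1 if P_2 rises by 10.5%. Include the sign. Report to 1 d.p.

-3.1%

At P_1 = 7.9, P_2 = 17.06: Q_1 = 623.845.
∂Q_1/∂P_2 = -1.35P_1 = -10.6650.
ε = (∂Q_1/∂P_2)(P_2/Q_1) = -10.6650 × 17.06/623.845 ≈ -0.292.
%ΔQ_1 ≈ ε × %ΔP_2 = -0.292 × (10.5%) = -3.1%.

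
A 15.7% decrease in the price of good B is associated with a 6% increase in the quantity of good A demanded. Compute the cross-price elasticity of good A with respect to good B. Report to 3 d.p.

-0.382

ε = (%ΔQ of good A) / (%ΔP of good B) = (6%) / (-15.7%) ≈ -0.382.
Negative cross-price elasticity: complements.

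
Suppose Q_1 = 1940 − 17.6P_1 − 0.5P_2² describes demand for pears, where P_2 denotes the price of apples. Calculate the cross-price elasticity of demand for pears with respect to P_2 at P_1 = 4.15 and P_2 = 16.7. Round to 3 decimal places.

-0.161

At P_1 = 4.15 and P_2 = 16.7: Q_1 = 1727.515.
∂Q_1/∂P_2 = -1P_2 = -1(16.7) = -16.7000.
ε = (∂Q_1/∂P_2)(P_2/Q_1) = -16.7000 × (16.7/1727.515) ≈ -0.161.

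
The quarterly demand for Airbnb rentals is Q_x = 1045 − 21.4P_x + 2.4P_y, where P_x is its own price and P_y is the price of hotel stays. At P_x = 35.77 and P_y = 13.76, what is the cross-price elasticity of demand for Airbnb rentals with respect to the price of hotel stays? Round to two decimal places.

At P_x = 35.77 and P_y = 13.76: Q_x = 312.546.
∂Q_x/∂P_y = 2.4.
ε = (∂Q_x/∂P_y)(P_y/Q_x) = 2.4 × (13.76/312.546) ≈ 0.11.

0.11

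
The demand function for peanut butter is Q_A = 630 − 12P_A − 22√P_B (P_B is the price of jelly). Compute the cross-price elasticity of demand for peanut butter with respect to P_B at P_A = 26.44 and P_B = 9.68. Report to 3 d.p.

-0.140

At P_A = 26.44 and P_B = 9.68: Q_A = 244.272.
∂Q_A/∂P_B = -22/(2√P_B) = -22/(2√9.68) = -3.5355.
ε = (∂Q_A/∂P_B)(P_B/Q_A) = -3.5355 × (9.68/244.272) ≈ -0.140.
ε < 0: complements.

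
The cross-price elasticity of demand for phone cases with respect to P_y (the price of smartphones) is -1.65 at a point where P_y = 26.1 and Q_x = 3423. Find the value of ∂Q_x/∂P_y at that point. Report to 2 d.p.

ε = (∂Q_x/∂P_y)·(P_y/Q_x) ⇒ ∂Q_x/∂P_y = ε·Q_x/P_y = -1.65 × 3423/26.1 ≈ -216.40.

-216.40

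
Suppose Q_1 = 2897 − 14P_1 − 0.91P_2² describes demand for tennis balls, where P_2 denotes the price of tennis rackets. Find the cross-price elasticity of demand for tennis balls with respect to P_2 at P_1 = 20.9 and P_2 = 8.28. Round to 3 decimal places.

At P_1 = 20.9 and P_2 = 8.28: Q_1 = 2542.012.
∂Q_1/∂P_2 = -1.82P_2 = -1.82(8.28) = -15.0696.
ε = (∂Q_1/∂P_2)(P_2/Q_1) = -15.0696 × (8.28/2542.012) ≈ -0.049.
ε < 0: complements.

-0.049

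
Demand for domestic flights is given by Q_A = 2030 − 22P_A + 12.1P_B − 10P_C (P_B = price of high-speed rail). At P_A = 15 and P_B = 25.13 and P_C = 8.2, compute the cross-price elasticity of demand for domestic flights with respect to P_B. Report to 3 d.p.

At P_A = 15 and P_B = 25.13 and P_C = 8.2: Q_A = 1922.073.
∂Q_A/∂P_B = 12.1.
ε = (∂Q_A/∂P_B)(P_B/Q_A) = 12.1 × (25.13/1922.073) ≈ 0.158.
Since ε > 0, domestic flights and high-speed rail are substitutes.

0.158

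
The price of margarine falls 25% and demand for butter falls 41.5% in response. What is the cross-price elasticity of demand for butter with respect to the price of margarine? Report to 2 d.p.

ε = (%ΔQ of butter) / (%ΔP of margarine) = (-41.5%) / (-25%) ≈ 1.66.

1.66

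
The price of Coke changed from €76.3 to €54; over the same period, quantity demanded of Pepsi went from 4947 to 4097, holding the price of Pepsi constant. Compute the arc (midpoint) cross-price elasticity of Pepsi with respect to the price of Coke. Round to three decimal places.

0.549

ΔQ_A = 4097 − 4947 = -850; ΔP_B = 54 − 76.3 = -22.3.
Midpoints: Q̄_A = 4522.0, P̄_B = 65.15.
ε = (ΔQ_A/Q̄_A)/(ΔP_B/P̄_B) = (-850/4522.0)/(-22.3/65.15) ≈ 0.549.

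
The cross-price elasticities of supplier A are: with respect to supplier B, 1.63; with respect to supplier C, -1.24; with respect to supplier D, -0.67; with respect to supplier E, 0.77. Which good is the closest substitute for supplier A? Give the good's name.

supplier B

Substitutes have ε > 0. Among the positive values, 1.63 (supplier B) is largest.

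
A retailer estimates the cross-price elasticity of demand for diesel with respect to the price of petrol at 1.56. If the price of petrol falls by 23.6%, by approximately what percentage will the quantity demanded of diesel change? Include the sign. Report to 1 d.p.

%ΔQ ≈ ε × %ΔP of petrol = 1.56 × (-23.6%) = -36.8%.

-36.8%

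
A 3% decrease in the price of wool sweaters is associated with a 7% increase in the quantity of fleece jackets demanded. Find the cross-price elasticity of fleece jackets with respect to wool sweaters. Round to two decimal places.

ε = (%ΔQ of fleece jackets) / (%ΔP of wool sweaters) = (7%) / (-3%) ≈ -2.33.
Negative cross-price elasticity: complements.

-2.33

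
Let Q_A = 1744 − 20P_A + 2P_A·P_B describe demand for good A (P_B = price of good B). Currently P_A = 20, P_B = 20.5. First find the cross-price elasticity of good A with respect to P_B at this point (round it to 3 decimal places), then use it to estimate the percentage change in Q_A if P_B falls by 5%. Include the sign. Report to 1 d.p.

-1.9%

At P_A = 20, P_B = 20.5: Q_A = 2164.
∂Q_A/∂P_B = 2P_A = 40.0000.
ε = (∂Q_A/∂P_B)(P_B/Q_A) = 40.0000 × 20.5/2164 ≈ 0.379.
%ΔQ_A ≈ ε × %ΔP_B = 0.379 × (-5%) = -1.9%.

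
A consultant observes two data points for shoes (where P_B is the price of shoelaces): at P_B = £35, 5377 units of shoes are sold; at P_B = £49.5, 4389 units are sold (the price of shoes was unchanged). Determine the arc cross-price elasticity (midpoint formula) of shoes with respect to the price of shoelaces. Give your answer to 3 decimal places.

ΔQ_A = 4389 − 5377 = -988; ΔP_B = 49.5 − 35 = 14.5.
Midpoints: Q̄_A = 4883.0, P̄_B = 42.25.
ε = (ΔQ_A/Q̄_A)/(ΔP_B/P̄_B) = (-988/4883.0)/(14.5/42.25) ≈ -0.590.

-0.590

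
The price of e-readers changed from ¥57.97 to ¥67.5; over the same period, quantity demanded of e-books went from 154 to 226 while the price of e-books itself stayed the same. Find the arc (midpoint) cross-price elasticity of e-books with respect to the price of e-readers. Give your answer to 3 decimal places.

ΔQ_A = 226 − 154 = 72; ΔP_B = 67.5 − 57.97 = 9.53.
Midpoints: Q̄_A = 190.0, P̄_B = 62.73.
ε = (ΔQ_A/Q̄_A)/(ΔP_B/P̄_B) = (72/190.0)/(9.53/62.73) ≈ 2.495.

2.495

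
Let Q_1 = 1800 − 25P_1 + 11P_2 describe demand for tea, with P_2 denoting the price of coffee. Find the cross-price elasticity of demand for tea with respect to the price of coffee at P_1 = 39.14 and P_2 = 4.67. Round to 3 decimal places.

0.059

At P_1 = 39.14 and P_2 = 4.67: Q_1 = 872.87.
∂Q_1/∂P_2 = 11.
ε = (∂Q_1/∂P_2)(P_2/Q_1) = 11 × (4.67/872.87) ≈ 0.059.
Since ε > 0, tea and coffee are substitutes.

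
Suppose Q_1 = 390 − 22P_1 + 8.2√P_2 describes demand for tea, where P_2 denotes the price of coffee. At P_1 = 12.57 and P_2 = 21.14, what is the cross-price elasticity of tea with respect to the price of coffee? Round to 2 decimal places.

0.12

At P_1 = 12.57 and P_2 = 21.14: Q_1 = 151.162.
∂Q_1/∂P_2 = 8.2/(2√P_2) = 8.2/(2√21.14) = 0.8917.
ε = (∂Q_1/∂P_2)(P_2/Q_1) = 0.8917 × (21.14/151.162) ≈ 0.12.
ε > 0: substitutes.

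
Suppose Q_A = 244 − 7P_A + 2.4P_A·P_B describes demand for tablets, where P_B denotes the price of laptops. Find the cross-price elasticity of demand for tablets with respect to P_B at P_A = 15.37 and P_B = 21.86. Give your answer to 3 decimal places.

0.855

At P_A = 15.37 and P_B = 21.86: Q_A = 942.782.
∂Q_A/∂P_B = 2.4P_A = 2.4(15.37) = 36.8880.
ε = (∂Q_A/∂P_B)(P_B/Q_A) = 36.8880 × (21.86/942.782) ≈ 0.855.
ε > 0: substitutes.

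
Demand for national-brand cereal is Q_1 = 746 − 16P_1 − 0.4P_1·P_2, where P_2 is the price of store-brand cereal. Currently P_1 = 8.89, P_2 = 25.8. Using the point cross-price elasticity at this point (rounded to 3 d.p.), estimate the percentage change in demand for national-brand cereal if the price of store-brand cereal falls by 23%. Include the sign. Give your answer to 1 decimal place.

4.1%

At P_1 = 8.89, P_2 = 25.8: Q_1 = 512.015.
∂Q_1/∂P_2 = -0.4P_1 = -3.5560.
ε = (∂Q_1/∂P_2)(P_2/Q_1) = -3.5560 × 25.8/512.015 ≈ -0.179.
%ΔQ_1 ≈ ε × %ΔP_2 = -0.179 × (-23%) = 4.1%.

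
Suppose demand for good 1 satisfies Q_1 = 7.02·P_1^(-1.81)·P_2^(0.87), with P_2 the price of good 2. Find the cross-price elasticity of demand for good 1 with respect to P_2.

In a log-linear (constant-elasticity) demand function, the coefficient on the exponent of P_2 is the cross-price elasticity.
ε = 0.87. Positive, so good 1 and good 2 are substitutes.

0.87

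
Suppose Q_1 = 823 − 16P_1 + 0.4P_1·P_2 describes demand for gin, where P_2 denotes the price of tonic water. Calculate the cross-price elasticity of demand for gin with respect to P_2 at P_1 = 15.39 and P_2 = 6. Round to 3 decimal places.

0.060

At P_1 = 15.39 and P_2 = 6: Q_1 = 613.696.
∂Q_1/∂P_2 = 0.4P_1 = 0.4(15.39) = 6.1560.
ε = (∂Q_1/∂P_2)(P_2/Q_1) = 6.1560 × (6/613.696) ≈ 0.060.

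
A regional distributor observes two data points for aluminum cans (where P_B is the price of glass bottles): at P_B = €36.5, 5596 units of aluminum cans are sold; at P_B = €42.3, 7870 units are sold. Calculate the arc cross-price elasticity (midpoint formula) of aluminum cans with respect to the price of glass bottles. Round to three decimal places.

2.294

ΔQ_A = 7870 − 5596 = 2274; ΔP_B = 42.3 − 36.5 = 5.8.
Midpoints: Q̄_A = 6733.0, P̄_B = 39.40.
ε = (ΔQ_A/Q̄_A)/(ΔP_B/P̄_B) = (2274/6733.0)/(5.8/39.40) ≈ 2.294.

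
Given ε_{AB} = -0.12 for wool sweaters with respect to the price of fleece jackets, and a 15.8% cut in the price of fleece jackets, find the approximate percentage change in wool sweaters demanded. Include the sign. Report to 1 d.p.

1.9%

%ΔQ ≈ ε × %ΔP of fleece jackets = -0.12 × (-15.8%) = 1.9%.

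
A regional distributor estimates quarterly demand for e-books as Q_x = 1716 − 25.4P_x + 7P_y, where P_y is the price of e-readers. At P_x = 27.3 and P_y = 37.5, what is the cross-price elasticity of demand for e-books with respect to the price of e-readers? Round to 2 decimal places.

0.20

At P_x = 27.3 and P_y = 37.5: Q_x = 1285.08.
∂Q_x/∂P_y = 7.
ε = (∂Q_x/∂P_y)(P_y/Q_x) = 7 × (37.5/1285.08) ≈ 0.20.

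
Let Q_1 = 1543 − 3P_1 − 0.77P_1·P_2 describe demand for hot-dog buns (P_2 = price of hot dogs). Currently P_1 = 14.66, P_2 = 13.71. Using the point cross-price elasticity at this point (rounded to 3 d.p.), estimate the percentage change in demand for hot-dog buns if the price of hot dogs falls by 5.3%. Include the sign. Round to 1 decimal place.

At P_1 = 14.66, P_2 = 13.71: Q_1 = 1344.259.
∂Q_1/∂P_2 = -0.77P_1 = -11.2882.
ε = (∂Q_1/∂P_2)(P_2/Q_1) = -11.2882 × 13.71/1344.259 ≈ -0.115.
%ΔQ_1 ≈ ε × %ΔP_2 = -0.115 × (-5.3%) = 0.6%.

0.6%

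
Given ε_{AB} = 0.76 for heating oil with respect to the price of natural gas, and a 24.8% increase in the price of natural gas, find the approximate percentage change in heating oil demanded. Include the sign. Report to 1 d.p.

18.8%

%ΔQ ≈ ε × %ΔP of natural gas = 0.76 × (24.8%) = 18.8%.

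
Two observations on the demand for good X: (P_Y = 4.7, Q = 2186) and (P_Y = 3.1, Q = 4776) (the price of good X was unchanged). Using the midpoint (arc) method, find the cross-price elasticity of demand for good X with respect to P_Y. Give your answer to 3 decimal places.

ΔQ_X = 4776 − 2186 = 2590; ΔP_Y = 3.1 − 4.7 = -1.6.
Midpoints: Q̄_X = 3481.0, P̄_Y = 3.90.
ε = (ΔQ_X/Q̄_X)/(ΔP_Y/P̄_Y) = (2590/3481.0)/(-1.6/3.90) ≈ -1.814.
ε < 0: good X and good Y are complements.

-1.814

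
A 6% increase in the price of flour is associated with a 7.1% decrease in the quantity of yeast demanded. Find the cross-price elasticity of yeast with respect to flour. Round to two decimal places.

ε = (%ΔQ of yeast) / (%ΔP of flour) = (-7.1%) / (6%) ≈ -1.18.

-1.18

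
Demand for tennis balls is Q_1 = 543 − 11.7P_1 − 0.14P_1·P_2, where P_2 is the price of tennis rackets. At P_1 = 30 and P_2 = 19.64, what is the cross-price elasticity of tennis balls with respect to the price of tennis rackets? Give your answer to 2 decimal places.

-0.75

At P_1 = 30 and P_2 = 19.64: Q_1 = 109.512.
∂Q_1/∂P_2 = -0.14P_1 = -0.14(30) = -4.2000.
ε = (∂Q_1/∂P_2)(P_2/Q_1) = -4.2000 × (19.64/109.512) ≈ -0.75.
ε < 0: complements.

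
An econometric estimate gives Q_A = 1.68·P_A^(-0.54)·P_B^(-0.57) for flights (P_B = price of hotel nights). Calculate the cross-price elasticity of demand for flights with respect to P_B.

-0.57

In a log-linear (constant-elasticity) demand function, the coefficient on the exponent of P_B is the cross-price elasticity.
ε = -0.57. Negative, so flights and hotel nights are complements.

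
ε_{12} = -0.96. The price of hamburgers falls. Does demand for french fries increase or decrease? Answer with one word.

increase

ε < 0 and the price of hamburgers falls, so the quantity of french fries moves in the opposite direction: it increases.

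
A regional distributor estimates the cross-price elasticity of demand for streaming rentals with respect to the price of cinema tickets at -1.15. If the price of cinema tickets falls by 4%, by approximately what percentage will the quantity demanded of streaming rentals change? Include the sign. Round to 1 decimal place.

%ΔQ ≈ ε × %ΔP of cinema tickets = -1.15 × (-4%) = 4.6%.

4.6%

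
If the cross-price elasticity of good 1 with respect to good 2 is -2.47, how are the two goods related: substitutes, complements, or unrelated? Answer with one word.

complements

ε = -2.47 < 0, so a higher price of good 2 lowers demand for good 1: complements.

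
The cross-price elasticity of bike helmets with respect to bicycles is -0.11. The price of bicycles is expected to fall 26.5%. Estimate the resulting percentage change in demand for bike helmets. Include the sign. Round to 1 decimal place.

2.9%

%ΔQ ≈ ε × %ΔP of bicycles = -0.11 × (-26.5%) = 2.9%.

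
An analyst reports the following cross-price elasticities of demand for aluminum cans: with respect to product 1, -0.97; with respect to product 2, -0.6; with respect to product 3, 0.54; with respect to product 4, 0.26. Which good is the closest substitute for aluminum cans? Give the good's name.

product 3

Substitutes have ε > 0. Among the positive values, 0.54 (product 3) is largest.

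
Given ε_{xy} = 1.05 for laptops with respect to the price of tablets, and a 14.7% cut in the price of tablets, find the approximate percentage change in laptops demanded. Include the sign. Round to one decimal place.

%ΔQ ≈ ε × %ΔP of tablets = 1.05 × (-14.7%) = -15.4%.

-15.4%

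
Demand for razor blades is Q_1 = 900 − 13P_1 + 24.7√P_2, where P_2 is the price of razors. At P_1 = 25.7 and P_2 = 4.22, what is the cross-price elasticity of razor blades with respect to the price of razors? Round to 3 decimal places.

At P_1 = 25.7 and P_2 = 4.22: Q_1 = 616.640.
∂Q_1/∂P_2 = 24.7/(2√P_2) = 24.7/(2√4.22) = 6.0119.
ε = (∂Q_1/∂P_2)(P_2/Q_1) = 6.0119 × (4.22/616.640) ≈ 0.041.
ε > 0: substitutes.

0.041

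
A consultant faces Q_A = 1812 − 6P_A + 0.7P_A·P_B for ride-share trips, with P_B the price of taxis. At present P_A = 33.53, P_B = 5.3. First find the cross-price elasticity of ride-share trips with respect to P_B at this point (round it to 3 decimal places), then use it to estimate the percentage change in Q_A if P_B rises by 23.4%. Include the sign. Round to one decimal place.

1.7%

At P_A = 33.53, P_B = 5.3: Q_A = 1735.216.
∂Q_A/∂P_B = 0.7P_A = 23.4710.
ε = (∂Q_A/∂P_B)(P_B/Q_A) = 23.4710 × 5.3/1735.216 ≈ 0.072.
%ΔQ_A ≈ ε × %ΔP_B = 0.072 × (23.4%) = 1.7%.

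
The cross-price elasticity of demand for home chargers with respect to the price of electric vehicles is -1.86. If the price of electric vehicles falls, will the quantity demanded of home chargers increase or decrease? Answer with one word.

ε < 0 and the price of electric vehicles falls, so the quantity of home chargers moves in the opposite direction: it increases.

increase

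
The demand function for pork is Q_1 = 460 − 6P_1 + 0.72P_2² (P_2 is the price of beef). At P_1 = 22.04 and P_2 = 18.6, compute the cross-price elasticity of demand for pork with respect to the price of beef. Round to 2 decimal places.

At P_1 = 22.04 and P_2 = 18.6: Q_1 = 576.851.
∂Q_1/∂P_2 = 1.44P_2 = 1.44(18.6) = 26.7840.
ε = (∂Q_1/∂P_2)(P_2/Q_1) = 26.7840 × (18.6/576.851) ≈ 0.86.

0.86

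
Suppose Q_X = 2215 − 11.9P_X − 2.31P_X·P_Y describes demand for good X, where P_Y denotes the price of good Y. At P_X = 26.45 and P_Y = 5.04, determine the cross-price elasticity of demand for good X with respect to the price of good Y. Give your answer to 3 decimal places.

At P_X = 26.45 and P_Y = 5.04: Q_X = 1592.304.
∂Q_X/∂P_Y = -2.31P_X = -2.31(26.45) = -61.0995.
ε = (∂Q_X/∂P_Y)(P_Y/Q_X) = -61.0995 × (5.04/1592.304) ≈ -0.193.
ε < 0: complements.

-0.193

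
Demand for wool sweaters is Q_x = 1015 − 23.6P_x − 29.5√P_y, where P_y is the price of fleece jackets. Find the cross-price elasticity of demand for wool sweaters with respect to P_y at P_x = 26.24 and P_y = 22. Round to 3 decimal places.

-0.269

At P_x = 26.24 and P_y = 22: Q_x = 257.369.
∂Q_x/∂P_y = -29.5/(2√P_y) = -29.5/(2√22) = -3.1447.
ε = (∂Q_x/∂P_y)(P_y/Q_x) = -3.1447 × (22/257.369) ≈ -0.269.
ε < 0: complements.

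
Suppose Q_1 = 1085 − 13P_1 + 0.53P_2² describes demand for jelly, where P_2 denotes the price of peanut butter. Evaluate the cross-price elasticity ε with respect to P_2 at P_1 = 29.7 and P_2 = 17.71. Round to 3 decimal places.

At P_1 = 29.7 and P_2 = 17.71: Q_1 = 865.131.
∂Q_1/∂P_2 = 1.06P_2 = 1.06(17.71) = 18.7726.
ε = (∂Q_1/∂P_2)(P_2/Q_1) = 18.7726 × (17.71/865.131) ≈ 0.384.
ε > 0: substitutes.

0.384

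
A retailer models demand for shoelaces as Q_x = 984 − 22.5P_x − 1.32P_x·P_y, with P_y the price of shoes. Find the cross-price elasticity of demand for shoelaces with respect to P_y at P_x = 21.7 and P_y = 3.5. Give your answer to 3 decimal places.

At P_x = 21.7 and P_y = 3.5: Q_x = 395.496.
∂Q_x/∂P_y = -1.32P_x = -1.32(21.7) = -28.6440.
ε = (∂Q_x/∂P_y)(P_y/Q_x) = -28.6440 × (3.5/395.496) ≈ -0.253.
ε < 0: complements.

-0.253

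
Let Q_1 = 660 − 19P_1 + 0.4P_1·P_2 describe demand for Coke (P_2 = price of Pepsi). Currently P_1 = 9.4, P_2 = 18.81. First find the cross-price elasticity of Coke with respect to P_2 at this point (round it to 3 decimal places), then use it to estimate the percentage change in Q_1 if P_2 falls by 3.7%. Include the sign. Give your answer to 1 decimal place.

At P_1 = 9.4, P_2 = 18.81: Q_1 = 552.126.
∂Q_1/∂P_2 = 0.4P_1 = 3.7600.
ε = (∂Q_1/∂P_2)(P_2/Q_1) = 3.7600 × 18.81/552.126 ≈ 0.128.
%ΔQ_1 ≈ ε × %ΔP_2 = 0.128 × (-3.7%) = -0.5%.

-0.5%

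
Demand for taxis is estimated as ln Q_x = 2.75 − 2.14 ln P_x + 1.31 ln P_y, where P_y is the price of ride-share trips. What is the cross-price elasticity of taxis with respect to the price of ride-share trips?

1.31

In a log-linear (constant-elasticity) demand function, the coefficient on ln P_y is the cross-price elasticity.
ε = 1.31. Positive, so taxis and ride-share trips are substitutes.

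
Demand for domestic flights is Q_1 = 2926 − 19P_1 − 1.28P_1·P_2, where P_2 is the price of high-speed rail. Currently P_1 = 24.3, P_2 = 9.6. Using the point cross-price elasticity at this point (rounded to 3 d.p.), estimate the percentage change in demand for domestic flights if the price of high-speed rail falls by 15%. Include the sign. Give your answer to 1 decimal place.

2.1%

At P_1 = 24.3, P_2 = 9.6: Q_1 = 2165.702.
∂Q_1/∂P_2 = -1.28P_1 = -31.1040.
ε = (∂Q_1/∂P_2)(P_2/Q_1) = -31.1040 × 9.6/2165.702 ≈ -0.138.
%ΔQ_1 ≈ ε × %ΔP_2 = -0.138 × (-15%) = 2.1%.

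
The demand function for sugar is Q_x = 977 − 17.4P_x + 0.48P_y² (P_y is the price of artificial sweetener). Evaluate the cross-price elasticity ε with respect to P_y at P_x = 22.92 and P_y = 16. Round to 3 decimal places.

0.351

At P_x = 22.92 and P_y = 16: Q_x = 701.072.
∂Q_x/∂P_y = 0.96P_y = 0.96(16) = 15.3600.
ε = (∂Q_x/∂P_y)(P_y/Q_x) = 15.3600 × (16/701.072) ≈ 0.351.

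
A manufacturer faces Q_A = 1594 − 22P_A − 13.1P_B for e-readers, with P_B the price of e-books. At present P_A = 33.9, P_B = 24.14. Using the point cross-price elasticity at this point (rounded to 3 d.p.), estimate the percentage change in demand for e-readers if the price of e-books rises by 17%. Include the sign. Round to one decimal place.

At P_A = 33.9, P_B = 24.14: Q_A = 531.966.
∂Q_A/∂P_B = -13.1.
ε = (∂Q_A/∂P_B)(P_B/Q_A) = -13.1000 × 24.14/531.966 ≈ -0.594.
%ΔQ_A ≈ ε × %ΔP_B = -0.594 × (17%) = -10.1%.

-10.1%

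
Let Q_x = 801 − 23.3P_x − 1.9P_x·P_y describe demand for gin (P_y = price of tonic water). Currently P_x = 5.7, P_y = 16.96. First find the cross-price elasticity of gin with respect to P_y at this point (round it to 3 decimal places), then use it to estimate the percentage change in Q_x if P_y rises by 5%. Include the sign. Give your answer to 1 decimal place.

At P_x = 5.7, P_y = 16.96: Q_x = 484.513.
∂Q_x/∂P_y = -1.9P_x = -10.8300.
ε = (∂Q_x/∂P_y)(P_y/Q_x) = -10.8300 × 16.96/484.513 ≈ -0.379.
%ΔQ_x ≈ ε × %ΔP_y = -0.379 × (5%) = -1.9%.

-1.9%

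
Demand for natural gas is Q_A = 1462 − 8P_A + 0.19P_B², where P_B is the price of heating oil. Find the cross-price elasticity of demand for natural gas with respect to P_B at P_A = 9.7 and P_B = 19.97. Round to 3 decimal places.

At P_A = 9.7 and P_B = 19.97: Q_A = 1460.172.
∂Q_A/∂P_B = 0.38P_B = 0.38(19.97) = 7.5886.
ε = (∂Q_A/∂P_B)(P_B/Q_A) = 7.5886 × (19.97/1460.172) ≈ 0.104.
ε > 0: substitutes.

0.104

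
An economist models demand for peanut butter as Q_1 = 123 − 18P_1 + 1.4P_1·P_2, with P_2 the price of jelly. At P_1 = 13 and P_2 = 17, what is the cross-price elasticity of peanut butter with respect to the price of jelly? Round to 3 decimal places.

1.559

At P_1 = 13 and P_2 = 17: Q_1 = 198.4.
∂Q_1/∂P_2 = 1.4P_1 = 1.4(13) = 18.2000.
ε = (∂Q_1/∂P_2)(P_2/Q_1) = 18.2000 × (17/198.4) ≈ 1.559.
ε > 0: substitutes.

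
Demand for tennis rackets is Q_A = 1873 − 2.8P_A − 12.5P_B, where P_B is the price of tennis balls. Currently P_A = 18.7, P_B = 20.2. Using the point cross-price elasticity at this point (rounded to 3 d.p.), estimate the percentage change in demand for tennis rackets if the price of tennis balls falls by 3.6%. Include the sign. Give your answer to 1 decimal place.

0.6%

At P_A = 18.7, P_B = 20.2: Q_A = 1568.14.
∂Q_A/∂P_B = -12.5.
ε = (∂Q_A/∂P_B)(P_B/Q_A) = -12.5000 × 20.2/1568.14 ≈ -0.161.
%ΔQ_A ≈ ε × %ΔP_B = -0.161 × (-3.6%) = 0.6%.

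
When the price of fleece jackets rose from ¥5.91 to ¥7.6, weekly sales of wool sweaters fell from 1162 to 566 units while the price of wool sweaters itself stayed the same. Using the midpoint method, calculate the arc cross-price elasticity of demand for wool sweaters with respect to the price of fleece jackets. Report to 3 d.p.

ΔQ_A = 566 − 1162 = -596; ΔP_B = 7.6 − 5.91 = 1.69.
Midpoints: Q̄_A = 864.0, P̄_B = 6.75.
ε = (ΔQ_A/Q̄_A)/(ΔP_B/P̄_B) = (-596/864.0)/(1.69/6.75) ≈ -2.757.

-2.757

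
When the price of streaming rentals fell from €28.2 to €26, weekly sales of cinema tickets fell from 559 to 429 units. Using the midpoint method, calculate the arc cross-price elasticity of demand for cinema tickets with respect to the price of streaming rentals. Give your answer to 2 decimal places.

3.24

ΔQ_A = 429 − 559 = -130; ΔP_B = 26 − 28.2 = -2.2.
Midpoints: Q̄_A = 494.0, P̄_B = 27.10.
ε = (ΔQ_A/Q̄_A)/(ΔP_B/P̄_B) = (-130/494.0)/(-2.2/27.10) ≈ 3.24.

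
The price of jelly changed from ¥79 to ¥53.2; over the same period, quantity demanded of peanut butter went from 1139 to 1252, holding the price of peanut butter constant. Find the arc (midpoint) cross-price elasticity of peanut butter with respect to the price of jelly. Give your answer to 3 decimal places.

ΔQ_A = 1252 − 1139 = 113; ΔP_B = 53.2 − 79 = -25.8.
Midpoints: Q̄_A = 1195.5, P̄_B = 66.10.
ε = (ΔQ_A/Q̄_A)/(ΔP_B/P̄_B) = (113/1195.5)/(-25.8/66.10) ≈ -0.242.

-0.242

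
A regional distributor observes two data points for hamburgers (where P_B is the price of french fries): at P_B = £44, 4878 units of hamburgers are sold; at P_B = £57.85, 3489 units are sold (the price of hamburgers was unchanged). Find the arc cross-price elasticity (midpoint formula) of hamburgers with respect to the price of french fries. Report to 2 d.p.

ΔQ_A = 3489 − 4878 = -1389; ΔP_B = 57.85 − 44 = 13.85.
Midpoints: Q̄_A = 4183.5, P̄_B = 50.92.
ε = (ΔQ_A/Q̄_A)/(ΔP_B/P̄_B) = (-1389/4183.5)/(13.85/50.92) ≈ -1.22.

-1.22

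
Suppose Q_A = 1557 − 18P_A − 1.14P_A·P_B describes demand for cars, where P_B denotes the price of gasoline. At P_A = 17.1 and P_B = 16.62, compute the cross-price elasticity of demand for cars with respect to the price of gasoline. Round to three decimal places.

-0.350

At P_A = 17.1 and P_B = 16.62: Q_A = 925.210.
∂Q_A/∂P_B = -1.14P_A = -1.14(17.1) = -19.4940.
ε = (∂Q_A/∂P_B)(P_B/Q_A) = -19.4940 × (16.62/925.210) ≈ -0.350.
ε < 0: complements.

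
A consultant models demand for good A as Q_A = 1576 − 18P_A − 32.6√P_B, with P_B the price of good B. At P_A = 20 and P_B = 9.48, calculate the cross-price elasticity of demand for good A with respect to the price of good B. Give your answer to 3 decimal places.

At P_A = 20 and P_B = 9.48: Q_A = 1115.626.
∂Q_A/∂P_B = -32.6/(2√P_B) = -32.6/(2√9.48) = -5.2940.
ε = (∂Q_A/∂P_B)(P_B/Q_A) = -5.2940 × (9.48/1115.626) ≈ -0.045.

-0.045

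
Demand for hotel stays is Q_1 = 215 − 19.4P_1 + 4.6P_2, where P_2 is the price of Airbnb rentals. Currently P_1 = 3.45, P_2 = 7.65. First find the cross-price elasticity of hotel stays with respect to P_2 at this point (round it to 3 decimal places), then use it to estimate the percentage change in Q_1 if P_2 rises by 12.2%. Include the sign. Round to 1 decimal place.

2.3%

At P_1 = 3.45, P_2 = 7.65: Q_1 = 183.26.
∂Q_1/∂P_2 = 4.6.
ε = (∂Q_1/∂P_2)(P_2/Q_1) = 4.6000 × 7.65/183.26 ≈ 0.192.
%ΔQ_1 ≈ ε × %ΔP_2 = 0.192 × (12.2%) = 2.3%.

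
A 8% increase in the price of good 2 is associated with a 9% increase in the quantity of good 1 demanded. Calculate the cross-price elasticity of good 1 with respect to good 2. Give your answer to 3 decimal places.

1.125

ε = (%ΔQ of good 1) / (%ΔP of good 2) = (9%) / (8%) ≈ 1.125.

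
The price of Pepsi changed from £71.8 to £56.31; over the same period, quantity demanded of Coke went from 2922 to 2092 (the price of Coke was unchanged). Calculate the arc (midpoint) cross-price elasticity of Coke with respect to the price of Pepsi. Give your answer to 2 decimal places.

ΔQ_A = 2092 − 2922 = -830; ΔP_B = 56.31 − 71.8 = -15.49.
Midpoints: Q̄_A = 2507.0, P̄_B = 64.06.
ε = (ΔQ_A/Q̄_A)/(ΔP_B/P̄_B) = (-830/2507.0)/(-15.49/64.06) ≈ 1.37.

1.37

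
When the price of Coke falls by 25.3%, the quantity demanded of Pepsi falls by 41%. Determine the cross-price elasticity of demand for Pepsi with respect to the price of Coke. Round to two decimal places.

1.62

ε = (%ΔQ of Pepsi) / (%ΔP of Coke) = (-41%) / (-25.3%) ≈ 1.62.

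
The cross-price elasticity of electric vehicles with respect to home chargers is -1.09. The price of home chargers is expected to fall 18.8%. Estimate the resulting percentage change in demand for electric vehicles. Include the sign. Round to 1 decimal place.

20.5%

%ΔQ ≈ ε × %ΔP of home chargers = -1.09 × (-18.8%) = 20.5%.
Demand for electric vehicles rises by about 20.5%.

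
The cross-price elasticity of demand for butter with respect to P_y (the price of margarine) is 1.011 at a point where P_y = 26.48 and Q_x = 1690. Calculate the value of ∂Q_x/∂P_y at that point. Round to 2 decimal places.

ε = (∂Q_x/∂P_y)·(P_y/Q_x) ⇒ ∂Q_x/∂P_y = ε·Q_x/P_y = 1.011 × 1690/26.48 ≈ 64.52.

64.52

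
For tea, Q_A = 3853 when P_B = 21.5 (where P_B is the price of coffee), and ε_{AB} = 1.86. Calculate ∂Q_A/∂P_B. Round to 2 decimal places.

333.33

ε = (∂Q_A/∂P_B)·(P_B/Q_A) ⇒ ∂Q_A/∂P_B = ε·Q_A/P_B = 1.86 × 3853/21.5 ≈ 333.33.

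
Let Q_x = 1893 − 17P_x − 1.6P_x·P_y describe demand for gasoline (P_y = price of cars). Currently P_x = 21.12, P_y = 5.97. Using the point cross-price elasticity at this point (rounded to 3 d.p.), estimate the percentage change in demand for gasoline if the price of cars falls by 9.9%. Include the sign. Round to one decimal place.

1.5%

At P_x = 21.12, P_y = 5.97: Q_x = 1332.222.
∂Q_x/∂P_y = -1.6P_x = -33.7920.
ε = (∂Q_x/∂P_y)(P_y/Q_x) = -33.7920 × 5.97/1332.222 ≈ -0.151.
%ΔQ_x ≈ ε × %ΔP_y = -0.151 × (-9.9%) = 1.5%.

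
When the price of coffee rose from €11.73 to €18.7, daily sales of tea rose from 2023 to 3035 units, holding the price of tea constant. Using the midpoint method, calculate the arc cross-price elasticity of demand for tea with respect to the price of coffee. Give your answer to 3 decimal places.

0.874

ΔQ_A = 3035 − 2023 = 1012; ΔP_B = 18.7 − 11.73 = 6.97.
Midpoints: Q̄_A = 2529.0, P̄_B = 15.21.
ε = (ΔQ_A/Q̄_A)/(ΔP_B/P̄_B) = (1012/2529.0)/(6.97/15.21) ≈ 0.874.
ε > 0: tea and coffee are substitutes.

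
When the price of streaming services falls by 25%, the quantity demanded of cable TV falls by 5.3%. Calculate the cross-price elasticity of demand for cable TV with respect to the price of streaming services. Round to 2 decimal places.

ε = (%ΔQ of cable TV) / (%ΔP of streaming services) = (-5.3%) / (-25%) ≈ 0.21.
Positive cross-price elasticity: substitutes.

0.21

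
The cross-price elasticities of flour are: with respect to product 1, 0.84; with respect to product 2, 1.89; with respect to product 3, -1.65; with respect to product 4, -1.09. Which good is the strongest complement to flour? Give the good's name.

product 3

Complements have ε < 0. The most negative value is -1.65 (product 3).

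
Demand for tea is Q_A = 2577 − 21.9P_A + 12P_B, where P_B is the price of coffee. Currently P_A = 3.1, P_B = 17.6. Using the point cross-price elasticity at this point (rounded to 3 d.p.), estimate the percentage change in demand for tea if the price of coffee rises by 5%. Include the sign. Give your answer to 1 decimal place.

At P_A = 3.1, P_B = 17.6: Q_A = 2720.31.
∂Q_A/∂P_B = 12.
ε = (∂Q_A/∂P_B)(P_B/Q_A) = 12.0000 × 17.6/2720.31 ≈ 0.078.
%ΔQ_A ≈ ε × %ΔP_B = 0.078 × (5%) = 0.4%.

0.4%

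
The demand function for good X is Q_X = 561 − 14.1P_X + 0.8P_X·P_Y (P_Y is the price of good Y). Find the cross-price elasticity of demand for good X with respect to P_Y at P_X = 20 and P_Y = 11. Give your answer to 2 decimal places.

0.39

At P_X = 20 and P_Y = 11: Q_X = 455.
∂Q_X/∂P_Y = 0.8P_X = 0.8(20) = 16.0000.
ε = (∂Q_X/∂P_Y)(P_Y/Q_X) = 16.0000 × (11/455) ≈ 0.39.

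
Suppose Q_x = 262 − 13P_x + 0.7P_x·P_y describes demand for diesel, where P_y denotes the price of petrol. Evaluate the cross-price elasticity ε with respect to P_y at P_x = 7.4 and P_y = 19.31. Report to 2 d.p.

0.38

At P_x = 7.4 and P_y = 19.31: Q_x = 265.826.
∂Q_x/∂P_y = 0.7P_x = 0.7(7.4) = 5.1800.
ε = (∂Q_x/∂P_y)(P_y/Q_x) = 5.1800 × (19.31/265.826) ≈ 0.38.
ε > 0: substitutes.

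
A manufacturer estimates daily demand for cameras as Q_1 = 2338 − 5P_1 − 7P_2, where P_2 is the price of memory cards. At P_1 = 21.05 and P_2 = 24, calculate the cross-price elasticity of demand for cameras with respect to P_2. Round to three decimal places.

-0.081

At P_1 = 21.05 and P_2 = 24: Q_1 = 2064.75.
∂Q_1/∂P_2 = -7.
ε = (∂Q_1/∂P_2)(P_2/Q_1) = -7 × (24/2064.75) ≈ -0.081.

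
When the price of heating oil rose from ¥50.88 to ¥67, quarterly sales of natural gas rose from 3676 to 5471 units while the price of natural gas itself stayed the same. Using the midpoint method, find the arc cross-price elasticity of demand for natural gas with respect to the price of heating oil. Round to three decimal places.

ΔQ_A = 5471 − 3676 = 1795; ΔP_B = 67 − 50.88 = 16.12.
Midpoints: Q̄_A = 4573.5, P̄_B = 58.94.
ε = (ΔQ_A/Q̄_A)/(ΔP_B/P̄_B) = (1795/4573.5)/(16.12/58.94) ≈ 1.435.

1.435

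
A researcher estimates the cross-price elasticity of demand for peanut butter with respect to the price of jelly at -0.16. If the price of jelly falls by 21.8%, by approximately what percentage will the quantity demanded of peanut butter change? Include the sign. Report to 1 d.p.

3.5%

%ΔQ ≈ ε × %ΔP of jelly = -0.16 × (-21.8%) = 3.5%.
Demand for peanut butter rises by about 3.5%.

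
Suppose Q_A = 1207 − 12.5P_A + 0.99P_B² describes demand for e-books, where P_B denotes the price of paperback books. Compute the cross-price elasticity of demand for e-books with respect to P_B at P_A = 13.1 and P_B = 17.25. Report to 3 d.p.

0.440

At P_A = 13.1 and P_B = 17.25: Q_A = 1337.837.
∂Q_A/∂P_B = 1.98P_B = 1.98(17.25) = 34.1550.
ε = (∂Q_A/∂P_B)(P_B/Q_A) = 34.1550 × (17.25/1337.837) ≈ 0.440.
ε > 0: substitutes.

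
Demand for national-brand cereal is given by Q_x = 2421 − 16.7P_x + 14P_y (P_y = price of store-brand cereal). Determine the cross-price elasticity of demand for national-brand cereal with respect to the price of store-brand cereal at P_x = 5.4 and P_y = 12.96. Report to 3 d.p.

At P_x = 5.4 and P_y = 12.96: Q_x = 2512.26.
∂Q_x/∂P_y = 14.
ε = (∂Q_x/∂P_y)(P_y/Q_x) = 14 × (12.96/2512.26) ≈ 0.072.

0.072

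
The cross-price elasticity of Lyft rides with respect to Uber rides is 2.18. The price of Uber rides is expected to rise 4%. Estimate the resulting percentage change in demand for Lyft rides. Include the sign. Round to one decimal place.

%ΔQ ≈ ε × %ΔP of Uber rides = 2.18 × (4%) = 8.7%.

8.7%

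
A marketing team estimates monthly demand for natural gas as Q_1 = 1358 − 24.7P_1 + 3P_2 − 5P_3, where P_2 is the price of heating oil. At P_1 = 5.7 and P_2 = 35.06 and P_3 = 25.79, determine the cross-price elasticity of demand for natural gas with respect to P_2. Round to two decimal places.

At P_1 = 5.7 and P_2 = 35.06 and P_3 = 25.79: Q_1 = 1193.44.
∂Q_1/∂P_2 = 3.
ε = (∂Q_1/∂P_2)(P_2/Q_1) = 3 × (35.06/1193.44) ≈ 0.09.

0.09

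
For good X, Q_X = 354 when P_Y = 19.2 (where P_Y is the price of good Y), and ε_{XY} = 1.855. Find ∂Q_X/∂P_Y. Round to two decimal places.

ε = (∂Q_X/∂P_Y)·(P_Y/Q_X) ⇒ ∂Q_X/∂P_Y = ε·Q_X/P_Y = 1.855 × 354/19.2 ≈ 34.20.

34.20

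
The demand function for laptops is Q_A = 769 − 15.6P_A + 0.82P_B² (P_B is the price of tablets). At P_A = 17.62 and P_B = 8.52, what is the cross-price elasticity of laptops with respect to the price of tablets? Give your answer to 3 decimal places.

0.215

At P_A = 17.62 and P_B = 8.52: Q_A = 553.652.
∂Q_A/∂P_B = 1.64P_B = 1.64(8.52) = 13.9728.
ε = (∂Q_A/∂P_B)(P_B/Q_A) = 13.9728 × (8.52/553.652) ≈ 0.215.
ε > 0: substitutes.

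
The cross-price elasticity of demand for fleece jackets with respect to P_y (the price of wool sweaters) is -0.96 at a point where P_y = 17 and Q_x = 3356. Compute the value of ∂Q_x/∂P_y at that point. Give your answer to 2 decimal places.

-189.52

ε = (∂Q_x/∂P_y)·(P_y/Q_x) ⇒ ∂Q_x/∂P_y = ε·Q_x/P_y = -0.96 × 3356/17 ≈ -189.52.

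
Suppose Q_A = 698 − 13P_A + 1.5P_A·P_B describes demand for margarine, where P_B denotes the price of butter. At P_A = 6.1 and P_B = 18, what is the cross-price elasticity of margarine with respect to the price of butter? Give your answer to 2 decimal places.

0.21

At P_A = 6.1 and P_B = 18: Q_A = 783.4.
∂Q_A/∂P_B = 1.5P_A = 1.5(6.1) = 9.1500.
ε = (∂Q_A/∂P_B)(P_B/Q_A) = 9.1500 × (18/783.4) ≈ 0.21.
ε > 0: substitutes.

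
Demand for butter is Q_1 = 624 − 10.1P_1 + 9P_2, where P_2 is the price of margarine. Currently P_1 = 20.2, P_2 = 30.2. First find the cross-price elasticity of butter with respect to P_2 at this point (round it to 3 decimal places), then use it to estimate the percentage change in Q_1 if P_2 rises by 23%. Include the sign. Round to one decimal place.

At P_1 = 20.2, P_2 = 30.2: Q_1 = 691.78.
∂Q_1/∂P_2 = 9.
ε = (∂Q_1/∂P_2)(P_2/Q_1) = 9.0000 × 30.2/691.78 ≈ 0.393.
%ΔQ_1 ≈ ε × %ΔP_2 = 0.393 × (23%) = 9.0%.

9.0%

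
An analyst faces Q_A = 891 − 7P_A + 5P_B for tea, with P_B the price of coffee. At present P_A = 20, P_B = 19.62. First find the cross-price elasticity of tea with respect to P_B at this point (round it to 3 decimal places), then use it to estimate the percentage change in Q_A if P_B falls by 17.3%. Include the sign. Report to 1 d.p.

At P_A = 20, P_B = 19.62: Q_A = 849.1.
∂Q_A/∂P_B = 5.
ε = (∂Q_A/∂P_B)(P_B/Q_A) = 5.0000 × 19.62/849.1 ≈ 0.116.
%ΔQ_A ≈ ε × %ΔP_B = 0.116 × (-17.3%) = -2.0%.

-2.0%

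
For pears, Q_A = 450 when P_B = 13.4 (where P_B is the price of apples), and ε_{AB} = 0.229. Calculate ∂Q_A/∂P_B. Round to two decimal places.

ε = (∂Q_A/∂P_B)·(P_B/Q_A) ⇒ ∂Q_A/∂P_B = ε·Q_A/P_B = 0.229 × 450/13.4 ≈ 7.69.

7.69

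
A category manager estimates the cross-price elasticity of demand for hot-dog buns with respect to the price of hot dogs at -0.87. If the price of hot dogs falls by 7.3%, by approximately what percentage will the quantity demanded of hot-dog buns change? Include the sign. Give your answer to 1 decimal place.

%ΔQ ≈ ε × %ΔP of hot dogs = -0.87 × (-7.3%) = 6.4%.

6.4%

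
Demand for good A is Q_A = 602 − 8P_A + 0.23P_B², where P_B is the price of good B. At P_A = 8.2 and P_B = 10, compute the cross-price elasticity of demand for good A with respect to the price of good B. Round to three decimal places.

0.082

At P_A = 8.2 and P_B = 10: Q_A = 559.4.
∂Q_A/∂P_B = 0.46P_B = 0.46(10) = 4.6000.
ε = (∂Q_A/∂P_B)(P_B/Q_A) = 4.6000 × (10/559.4) ≈ 0.082.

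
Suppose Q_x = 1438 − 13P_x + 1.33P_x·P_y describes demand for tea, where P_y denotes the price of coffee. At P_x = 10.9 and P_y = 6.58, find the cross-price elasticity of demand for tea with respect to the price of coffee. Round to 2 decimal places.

At P_x = 10.9 and P_y = 6.58: Q_x = 1391.690.
∂Q_x/∂P_y = 1.33P_x = 1.33(10.9) = 14.4970.
ε = (∂Q_x/∂P_y)(P_y/Q_x) = 14.4970 × (6.58/1391.690) ≈ 0.07.
ε > 0: substitutes.

0.07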